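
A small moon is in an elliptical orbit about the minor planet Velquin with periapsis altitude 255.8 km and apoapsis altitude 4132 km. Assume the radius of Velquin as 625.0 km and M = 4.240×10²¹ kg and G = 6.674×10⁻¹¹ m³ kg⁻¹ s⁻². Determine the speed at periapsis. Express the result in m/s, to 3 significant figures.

μ = GM = 6.674×10⁻¹¹ × 4.240×10²¹ = 2.830×10¹¹ m³/s².
r_p = 625.0 + 255.8 = 880.80 km = 8.8080×10⁵ m.
r_a = 625.0 + 4132 = 4757.0 km = 4.7570×10⁶ m.
Semi-major axis a = (r_p + r_a)/2 = 2818.9 km = 2.819×10⁶ m.
Vis-viva: v² = μ(2/r − 1/a) = 2.830×10¹¹ × (2.271×10⁻⁶ − 3.547×10⁻⁷) = 5.422×10⁵ m²/s².
v = 736.3 m/s.

v ≈ 736 m/s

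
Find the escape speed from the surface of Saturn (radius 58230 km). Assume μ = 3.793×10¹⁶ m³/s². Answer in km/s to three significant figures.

r = R = 5.823×10⁷ m.
Escape speed v_esc = √(2μ/r) = √(2 × 3.793×10¹⁶ / 5.823×10⁷) = √(1.303×10⁹) = 36090 m/s.
= 36.09 km/s.

v_esc ≈ 36.1 km/s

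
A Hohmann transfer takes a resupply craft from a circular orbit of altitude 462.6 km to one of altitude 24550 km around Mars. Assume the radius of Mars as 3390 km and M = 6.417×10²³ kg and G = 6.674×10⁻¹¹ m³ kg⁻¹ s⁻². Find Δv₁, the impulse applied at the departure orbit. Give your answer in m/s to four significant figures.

Δv ≈ 1086 m/s

μ = GM = 6.674×10⁻¹¹ × 6.417×10²³ = 4.283×10¹³ m³/s².
r₁ = 3390 + 462.6 = 3852.6 km = 3.8526×10⁶ m.
r₂ = 3390 + 24550 = 27940 km = 2.7940×10⁷ m.
Transfer ellipse a_t = (r₁ + r₂)/2 = 1.590×10⁷ m.
At r₁: circular v_c1 = √(μ/r₁) = 3334 m/s; transfer-periapsis v_p = √[μ(2/r₁ − 1/a_t)] = 4420 m/s.
Δv₁ = v_p − v_c1 = 1086 m/s.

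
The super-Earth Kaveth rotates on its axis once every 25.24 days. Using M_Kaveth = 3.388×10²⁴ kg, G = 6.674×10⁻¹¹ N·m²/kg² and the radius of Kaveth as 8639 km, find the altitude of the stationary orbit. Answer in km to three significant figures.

h_sync ≈ 2.92×10⁵ km

μ = GM = 6.674×10⁻¹¹ × 3.388×10²⁴ = 2.261×10¹⁴ m³/s².
T = 25.24 days = 2.181×10⁶ s.
A synchronous orbit has period T, so by Kepler's third law a = (μT²/4π²)^(1/3).
μT²/4π² = 2.261×10¹⁴ × (2.181×10⁶)² / 39.48 = 2.724×10²⁵ m³.
a = 3.009×10⁸ m = 3.0088×10⁵ km.
Altitude h = a − R = 3.0088×10⁵ − 8639 = 2.9224×10⁵ km.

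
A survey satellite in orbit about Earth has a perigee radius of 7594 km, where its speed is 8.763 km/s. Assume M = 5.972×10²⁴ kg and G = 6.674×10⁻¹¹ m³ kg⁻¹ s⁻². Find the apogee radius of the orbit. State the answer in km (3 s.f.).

μ = GM = 6.674×10⁻¹¹ × 5.972×10²⁴ = 3.986×10¹⁴ m³/s².
r_p = 7.594×10⁶ m.
Specific energy ε = v²/2 − μ/r = -1.409×10⁷ J/kg, so a = −μ/(2ε) = 1.414×10⁷ m.
The apsides satisfy r_p + r_a = 2a, so the apogee radius is 2a − r_p = 2.069×10⁷ m = 20694 km.

apogee radius ≈ 20700 km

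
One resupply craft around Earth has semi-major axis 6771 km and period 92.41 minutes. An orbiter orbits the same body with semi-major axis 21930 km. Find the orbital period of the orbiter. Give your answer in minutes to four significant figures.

T₂ ≈ 538.6 minutes

Kepler's third law: T² ∝ a³, so T₂ = T₁ (a₂/a₁)^(3/2).
a₂/a₁ = 3.239, (a₂/a₁)^(3/2) = 5.829.
T₂ = 92.41 × 5.829 = 538.6 minutes.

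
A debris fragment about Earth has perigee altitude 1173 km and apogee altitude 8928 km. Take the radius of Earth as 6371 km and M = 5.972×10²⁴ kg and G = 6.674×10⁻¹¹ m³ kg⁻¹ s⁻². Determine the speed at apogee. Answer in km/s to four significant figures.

μ = GM = 6.674×10⁻¹¹ × 5.972×10²⁴ = 3.986×10¹⁴ m³/s².
r_p = 6371 + 1173 = 7544.0 km = 7.5440×10⁶ m.
r_a = 6371 + 8928 = 15299 km = 1.5299×10⁷ m.
Semi-major axis a = (r_p + r_a)/2 = 11422 km = 1.142×10⁷ m.
Vis-viva: v² = μ(2/r − 1/a) = 3.986×10¹⁴ × (1.307×10⁻⁷ − 8.755×10⁻⁸) = 1.721×10⁷ m²/s².
v = 4148 m/s = 4.148 km/s.

v ≈ 4.148 km/s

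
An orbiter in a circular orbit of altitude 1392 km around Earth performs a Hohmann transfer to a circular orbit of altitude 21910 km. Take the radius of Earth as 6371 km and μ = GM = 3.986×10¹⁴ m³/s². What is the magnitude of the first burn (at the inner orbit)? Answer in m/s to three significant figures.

Δv ≈ 1810 m/s

r₁ = 6371 + 1392 = 7763.0 km = 7.7630×10⁶ m.
r₂ = 6371 + 21910 = 28281 km = 2.8281×10⁷ m.
Transfer ellipse a_t = (r₁ + r₂)/2 = 1.802×10⁷ m.
At r₁: circular v_c1 = √(μ/r₁) = 7166 m/s; transfer-perigee v_p = √[μ(2/r₁ − 1/a_t)] = 8976 m/s.
Δv₁ = v_p − v_c1 = 1811 m/s.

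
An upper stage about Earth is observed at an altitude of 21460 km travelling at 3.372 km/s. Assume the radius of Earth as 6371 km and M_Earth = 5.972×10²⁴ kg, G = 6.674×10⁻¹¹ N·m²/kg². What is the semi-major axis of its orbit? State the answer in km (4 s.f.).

μ = GM = 6.674×10⁻¹¹ × 5.972×10²⁴ = 3.986×10¹⁴ m³/s².
r = 6371 + 21460 = 27831 km = 2.783×10⁷ m.
Specific orbital energy ε = v²/2 − μ/r = (3372)²/2 − 3.986×10¹⁴/2.783×10⁷ = -8.636×10⁶ J/kg.
Since ε = −μ/(2a), a = −μ/(2ε) = 2.308×10⁷ m = 23076 km.

a ≈ 23080 km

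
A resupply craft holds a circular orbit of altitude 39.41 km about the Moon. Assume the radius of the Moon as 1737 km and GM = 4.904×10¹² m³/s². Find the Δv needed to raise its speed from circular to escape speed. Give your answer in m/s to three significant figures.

r = 1737 + 39.41 = 1776.4 km = 1.7764×10⁶ m.
Circular speed v_c = √(μ/r) = 1662 m/s.
Escape speed v_esc = √(2μ/r) = √2 × v_c = 2350 m/s.
Δv = v_esc − v_c = 688.2 m/s.

Δv ≈ 688 m/s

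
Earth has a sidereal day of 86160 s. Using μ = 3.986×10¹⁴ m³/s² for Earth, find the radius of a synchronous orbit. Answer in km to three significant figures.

r_sync ≈ 42200 km

A synchronous orbit has period T, so by Kepler's third law a = (μT²/4π²)^(1/3).
μT²/4π² = 3.986×10¹⁴ × (8.616×10⁴)² / 39.48 = 7.495×10²² m³.
a = 4.216×10⁷ m = 42163 km.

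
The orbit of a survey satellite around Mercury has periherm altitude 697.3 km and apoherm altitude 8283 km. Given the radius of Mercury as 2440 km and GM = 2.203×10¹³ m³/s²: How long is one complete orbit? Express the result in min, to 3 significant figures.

r_p = 2440 + 697.3 = 3137.3 km = 3.1373×10⁶ m.
r_a = 2440 + 8283 = 10723 km = 1.0723×10⁷ m.
Semi-major axis a = (r_p + r_a)/2 = (3137.3 + 10723)/2 = 6930.1 km = 6.930×10⁶ m.
By Kepler's third law T = 2π√(a³/μ) = 2π × 3.887×10³ = 2.442×10⁴ s.
= 407.0 min.

T ≈ 407 min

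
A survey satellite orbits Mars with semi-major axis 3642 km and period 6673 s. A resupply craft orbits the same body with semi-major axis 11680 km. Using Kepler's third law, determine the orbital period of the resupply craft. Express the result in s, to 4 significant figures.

T₂ ≈ 38320 s

Kepler's third law: T² ∝ a³, so T₂ = T₁ (a₂/a₁)^(3/2).
a₂/a₁ = 3.207, (a₂/a₁)^(3/2) = 5.743.
T₂ = 6673 × 5.743 = 38320 s.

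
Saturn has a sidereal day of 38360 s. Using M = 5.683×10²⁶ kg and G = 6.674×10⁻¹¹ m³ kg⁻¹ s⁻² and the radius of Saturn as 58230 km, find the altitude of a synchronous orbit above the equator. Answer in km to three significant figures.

μ = GM = 6.674×10⁻¹¹ × 5.683×10²⁶ = 3.793×10¹⁶ m³/s².
A synchronous orbit has period T, so by Kepler's third law a = (μT²/4π²)^(1/3).
μT²/4π² = 3.793×10¹⁶ × (3.836×10⁴)² / 39.48 = 1.414×10²⁴ m³.
a = 1.122×10⁸ m = 1.1223×10⁵ km.
Altitude h = a − R = 1.1223×10⁵ − 58230 = 54003 km.

h_sync ≈ 54000 km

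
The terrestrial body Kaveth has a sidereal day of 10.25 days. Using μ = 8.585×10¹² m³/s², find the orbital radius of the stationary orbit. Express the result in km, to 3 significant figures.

r_sync ≈ 55500 km

T = 10.25 days = 8.856×10⁵ s.
A synchronous orbit has period T, so by Kepler's third law a = (μT²/4π²)^(1/3).
μT²/4π² = 8.585×10¹² × (8.856×10⁵)² / 39.48 = 1.706×10²³ m³.
a = 5.546×10⁷ m = 55456 km.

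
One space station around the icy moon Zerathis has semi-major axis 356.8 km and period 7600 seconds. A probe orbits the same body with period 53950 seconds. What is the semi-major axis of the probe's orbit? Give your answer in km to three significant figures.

a₂ ≈ 1320 km

Kepler's third law: a³ ∝ T², so a₂ = a₁ (T₂/T₁)^(2/3).
T₂/T₁ = 7.099, (T₂/T₁)^(2/3) = 3.694.
a₂ = 356.8 × 3.694 = 1318 km.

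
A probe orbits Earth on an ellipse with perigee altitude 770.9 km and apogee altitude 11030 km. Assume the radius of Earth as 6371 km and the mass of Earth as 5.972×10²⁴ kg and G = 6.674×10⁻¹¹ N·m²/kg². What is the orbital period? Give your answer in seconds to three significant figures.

T ≈ 13500 seconds

μ = GM = 6.674×10⁻¹¹ × 5.972×10²⁴ = 3.986×10¹⁴ m³/s².
r_p = 6371 + 770.9 = 7141.9 km = 7.1419×10⁶ m.
r_a = 6371 + 11030 = 17401 km = 1.7401×10⁷ m.
Semi-major axis a = (r_p + r_a)/2 = (7141.9 + 17401)/2 = 12271 km = 1.227×10⁷ m.
By Kepler's third law T = 2π√(a³/μ) = 2π × 2.153×10³ = 1.353×10⁴ s.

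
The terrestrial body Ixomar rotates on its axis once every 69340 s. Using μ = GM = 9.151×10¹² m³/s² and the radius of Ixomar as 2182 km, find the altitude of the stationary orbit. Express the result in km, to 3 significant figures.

h_sync ≈ 8190 km

A synchronous orbit has period T, so by Kepler's third law a = (μT²/4π²)^(1/3).
μT²/4π² = 9.151×10¹² × (6.934×10⁴)² / 39.48 = 1.114×10²¹ m³.
a = 1.037×10⁷ m = 10368 km.
Altitude h = a − R = 10368 − 2182 = 8185.9 km.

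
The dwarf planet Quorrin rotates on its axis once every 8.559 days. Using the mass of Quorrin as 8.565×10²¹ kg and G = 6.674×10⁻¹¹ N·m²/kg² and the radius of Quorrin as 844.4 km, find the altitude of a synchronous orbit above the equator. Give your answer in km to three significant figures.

μ = GM = 6.674×10⁻¹¹ × 8.565×10²¹ = 5.716×10¹¹ m³/s².
T = 8.559 days = 7.395×10⁵ s.
A synchronous orbit has period T, so by Kepler's third law a = (μT²/4π²)^(1/3).
μT²/4π² = 5.716×10¹¹ × (7.395×10⁵)² / 39.48 = 7.918×10²¹ m³.
a = 1.993×10⁷ m = 19932 km.
Altitude h = a − R = 19932 − 844.4 = 19087 km.

h_sync ≈ 19100 km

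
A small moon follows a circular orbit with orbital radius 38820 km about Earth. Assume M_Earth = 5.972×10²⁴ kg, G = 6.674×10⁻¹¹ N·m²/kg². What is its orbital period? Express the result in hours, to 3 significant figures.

μ = GM = 6.674×10⁻¹¹ × 5.972×10²⁴ = 3.986×10¹⁴ m³/s².
r = 38820 km = 3.882×10⁷ m.
Kepler's third law: T = 2π√(r³/μ) = 2π√((3.882×10⁷)³ / 3.986×10¹⁴).
r³/μ = 1.468×10⁸ s², so T = 2π × 1.212×10⁴ = 7.612×10⁴ s.
Converting: 7.612×10⁴ s ÷ 3600 = 21.14 hours.

T ≈ 21.1 hours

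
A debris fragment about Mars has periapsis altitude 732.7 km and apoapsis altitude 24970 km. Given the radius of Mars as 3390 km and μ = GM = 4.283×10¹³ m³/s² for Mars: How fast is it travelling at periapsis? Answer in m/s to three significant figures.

r_p = 3390 + 732.7 = 4122.7 km = 4.1227×10⁶ m.
r_a = 3390 + 24970 = 28360 km = 2.8360×10⁷ m.
Semi-major axis a = (r_p + r_a)/2 = 16241 km = 1.624×10⁷ m.
Vis-viva: v² = μ(2/r − 1/a) = 4.283×10¹³ × (4.851×10⁻⁷ − 6.157×10⁻⁸) = 1.814×10⁷ m²/s².
v = 4259 m/s.

v ≈ 4260 m/s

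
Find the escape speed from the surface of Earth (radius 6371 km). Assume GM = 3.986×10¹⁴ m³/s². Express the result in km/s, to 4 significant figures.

v_esc ≈ 11.19 km/s

r = R = 6.371×10⁶ m.
Escape speed v_esc = √(2μ/r) = √(2 × 3.986×10¹⁴ / 6.371×10⁶) = √(1.251×10⁸) = 11190 m/s.
= 11.19 km/s.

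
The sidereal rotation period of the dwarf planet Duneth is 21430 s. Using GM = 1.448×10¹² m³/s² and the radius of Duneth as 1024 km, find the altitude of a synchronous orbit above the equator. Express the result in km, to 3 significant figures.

A synchronous orbit has period T, so by Kepler's third law a = (μT²/4π²)^(1/3).
μT²/4π² = 1.448×10¹² × (2.143×10⁴)² / 39.48 = 1.684×10¹⁹ m³.
a = 2.563×10⁶ m = 2563.4 km.
Altitude h = a − R = 2563.4 − 1024 = 1539.4 km.

h_sync ≈ 1540 km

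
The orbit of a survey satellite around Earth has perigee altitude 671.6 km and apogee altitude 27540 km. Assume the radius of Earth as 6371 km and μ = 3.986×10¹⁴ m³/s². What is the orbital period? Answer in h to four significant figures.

r_p = 6371 + 671.6 = 7042.6 km = 7.0426×10⁶ m.
r_a = 6371 + 27540 = 33911 km = 3.3911×10⁷ m.
Semi-major axis a = (r_p + r_a)/2 = (7042.6 + 33911)/2 = 20477 km = 2.048×10⁷ m.
By Kepler's third law T = 2π√(a³/μ) = 2π × 4.641×10³ = 2.916×10⁴ s.
= 8.100 h.

T ≈ 8.100 h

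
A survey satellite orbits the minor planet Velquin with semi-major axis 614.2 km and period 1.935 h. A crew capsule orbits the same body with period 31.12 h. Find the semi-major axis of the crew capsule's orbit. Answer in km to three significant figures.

Kepler's third law: a³ ∝ T², so a₂ = a₁ (T₂/T₁)^(2/3).
T₂/T₁ = 16.08, (T₂/T₁)^(2/3) = 6.371.
a₂ = 614.2 × 6.371 = 3913 km.

a₂ ≈ 3910 km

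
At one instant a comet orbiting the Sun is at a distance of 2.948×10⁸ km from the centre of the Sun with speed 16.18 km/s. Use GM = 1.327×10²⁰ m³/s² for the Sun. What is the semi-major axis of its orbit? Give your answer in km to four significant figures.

a ≈ 2.078×10⁸ km

r = 2.948×10¹¹ m.
Vis-viva rearranged: 1/a = 2/r − v²/μ = 6.784×10⁻¹² − 1.973×10⁻¹² = 4.811×10⁻¹² m⁻¹.
a = 2.078×10¹¹ m = 2.0784×10⁸ km.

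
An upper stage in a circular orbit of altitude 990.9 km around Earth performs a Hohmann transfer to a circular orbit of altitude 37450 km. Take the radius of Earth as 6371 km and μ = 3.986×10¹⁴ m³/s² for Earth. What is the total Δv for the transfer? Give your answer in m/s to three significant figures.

r₁ = 6371 + 990.9 = 7361.9 km = 7.3619×10⁶ m.
r₂ = 6371 + 37450 = 43821 km = 4.3821×10⁷ m.
Transfer ellipse a_t = (r₁ + r₂)/2 = 2.559×10⁷ m.
At r₁: circular v_c1 = √(μ/r₁) = 7358 m/s; transfer-perigee v_p = √[μ(2/r₁ − 1/a_t)] = 9629 m/s.
Δv₁ = v_p − v_c1 = 2270 m/s.
At r₂: circular v_c2 = √(μ/r₂) = 3016 m/s; transfer-apogee v_a = √[μ(2/r₂ − 1/a_t)] = 1618 m/s.
Δv₂ = v_c2 − v_a = 1398 m/s.
Total Δv = Δv₁ + Δv₂ = 3669 m/s.

Δv_total ≈ 3670 m/s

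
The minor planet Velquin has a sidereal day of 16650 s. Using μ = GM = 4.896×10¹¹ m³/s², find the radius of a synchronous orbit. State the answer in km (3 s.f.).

r_sync ≈ 1510 km

A synchronous orbit has period T, so by Kepler's third law a = (μT²/4π²)^(1/3).
μT²/4π² = 4.896×10¹¹ × (1.665×10⁴)² / 39.48 = 3.438×10¹⁸ m³.
a = 1.509×10⁶ m = 1509.3 km.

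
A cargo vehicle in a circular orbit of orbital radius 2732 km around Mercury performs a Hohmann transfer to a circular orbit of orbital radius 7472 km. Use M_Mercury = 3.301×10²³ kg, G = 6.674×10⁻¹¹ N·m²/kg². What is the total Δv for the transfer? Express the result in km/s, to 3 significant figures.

μ = GM = 6.674×10⁻¹¹ × 3.301×10²³ = 2.203×10¹³ m³/s².
r₁ = 2732 km = 2.732×10⁶ m.
r₂ = 7472 km = 7.472×10⁶ m.
Transfer ellipse a_t = (r₁ + r₂)/2 = 5.102×10⁶ m.
At r₁: circular v_c1 = √(μ/r₁) = 2840 m/s; transfer-periherm v_p = √[μ(2/r₁ − 1/a_t)] = 3437 m/s.
Δv₁ = v_p − v_c1 = 596.8 m/s.
At r₂: circular v_c2 = √(μ/r₂) = 1717 m/s; transfer-apoherm v_a = √[μ(2/r₂ − 1/a_t)] = 1257 m/s.
Δv₂ = v_c2 − v_a = 460.6 m/s.
Total Δv = Δv₁ + Δv₂ = 1057 m/s = 1.057 km/s.

Δv_total ≈ 1.06 km/s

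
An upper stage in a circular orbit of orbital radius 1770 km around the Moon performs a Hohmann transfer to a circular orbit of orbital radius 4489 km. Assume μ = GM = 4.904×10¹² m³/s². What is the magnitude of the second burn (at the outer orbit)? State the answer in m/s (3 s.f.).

Δv ≈ 259 m/s

r₁ = 1770 km = 1.770×10⁶ m.
r₂ = 4489 km = 4.489×10⁶ m.
Transfer ellipse a_t = (r₁ + r₂)/2 = 3.130×10⁶ m.
At r₁: circular v_c1 = √(μ/r₁) = 1665 m/s; transfer-perilune v_p = √[μ(2/r₁ − 1/a_t)] = 1994 m/s.
At r₂: circular v_c2 = √(μ/r₂) = 1045 m/s; transfer-apolune v_a = √[μ(2/r₂ − 1/a_t)] = 786.0 m/s.
Δv₂ = v_c2 − v_a = 259.2 m/s.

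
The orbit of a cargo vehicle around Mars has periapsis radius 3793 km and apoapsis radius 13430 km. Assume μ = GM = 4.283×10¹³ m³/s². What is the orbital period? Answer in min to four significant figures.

T ≈ 404.4 min

Semi-major axis a = (r_p + r_a)/2 = (3793.0 + 13430)/2 = 8611.5 km = 8.612×10⁶ m.
By Kepler's third law T = 2π√(a³/μ) = 2π × 3.861×10³ = 2.426×10⁴ s.
= 404.4 min.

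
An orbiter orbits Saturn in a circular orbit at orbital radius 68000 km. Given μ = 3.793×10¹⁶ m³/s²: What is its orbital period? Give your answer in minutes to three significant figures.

T ≈ 302 minutes

r = 68000 km = 6.800×10⁷ m.
Kepler's third law: T = 2π√(r³/μ) = 2π√((6.800×10⁷)³ / 3.793×10¹⁶).
r³/μ = 8.290×10⁶ s², so T = 2π × 2.879×10³ = 1.809×10⁴ s.
Converting: 1.809×10⁴ s ÷ 60.00 = 301.5 minutes.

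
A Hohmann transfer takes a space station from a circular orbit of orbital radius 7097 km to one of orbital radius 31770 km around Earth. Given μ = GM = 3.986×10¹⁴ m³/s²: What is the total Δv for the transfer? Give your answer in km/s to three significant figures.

Δv_total ≈ 3.49 km/s

r₁ = 7097 km = 7.097×10⁶ m.
r₂ = 31770 km = 3.177×10⁷ m.
Transfer ellipse a_t = (r₁ + r₂)/2 = 1.943×10⁷ m.
At r₁: circular v_c1 = √(μ/r₁) = 7494 m/s; transfer-perigee v_p = √[μ(2/r₁ − 1/a_t)] = 9582 m/s.
Δv₁ = v_p − v_c1 = 2088 m/s.
At r₂: circular v_c2 = √(μ/r₂) = 3542 m/s; transfer-apogee v_a = √[μ(2/r₂ − 1/a_t)] = 2141 m/s.
Δv₂ = v_c2 − v_a = 1402 m/s.
Total Δv = Δv₁ + Δv₂ = 3489 m/s = 3.489 km/s.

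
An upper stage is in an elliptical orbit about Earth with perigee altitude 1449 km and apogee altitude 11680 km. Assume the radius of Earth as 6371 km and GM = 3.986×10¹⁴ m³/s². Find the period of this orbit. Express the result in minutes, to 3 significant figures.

r_p = 6371 + 1449 = 7820.0 km = 7.8200×10⁶ m.
r_a = 6371 + 11680 = 18051 km = 1.8051×10⁷ m.
Semi-major axis a = (r_p + r_a)/2 = (7820.0 + 18051)/2 = 12936 km = 1.294×10⁷ m.
By Kepler's third law T = 2π√(a³/μ) = 2π × 2.330×10³ = 1.464×10⁴ s.
= 244.0 minutes.

T ≈ 244 minutes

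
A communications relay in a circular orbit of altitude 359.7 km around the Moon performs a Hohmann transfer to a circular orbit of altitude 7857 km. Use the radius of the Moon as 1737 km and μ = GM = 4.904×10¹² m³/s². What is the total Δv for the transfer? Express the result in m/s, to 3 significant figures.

Δv_total ≈ 717 m/s

r₁ = 1737 + 359.7 = 2096.7 km = 2.0967×10⁶ m.
r₂ = 1737 + 7857 = 9594.0 km = 9.5940×10⁶ m.
Transfer ellipse a_t = (r₁ + r₂)/2 = 5.845×10⁶ m.
At r₁: circular v_c1 = √(μ/r₁) = 1529 m/s; transfer-perilune v_p = √[μ(2/r₁ − 1/a_t)] = 1959 m/s.
Δv₁ = v_p − v_c1 = 430.0 m/s.
At r₂: circular v_c2 = √(μ/r₂) = 714.9 m/s; transfer-apolune v_a = √[μ(2/r₂ − 1/a_t)] = 428.2 m/s.
Δv₂ = v_c2 − v_a = 286.8 m/s.
Total Δv = Δv₁ + Δv₂ = 716.7 m/s.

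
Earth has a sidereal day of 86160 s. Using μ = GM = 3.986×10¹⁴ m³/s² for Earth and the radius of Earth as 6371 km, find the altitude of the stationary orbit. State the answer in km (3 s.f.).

h_sync ≈ 35800 km

A synchronous orbit has period T, so by Kepler's third law a = (μT²/4π²)^(1/3).
μT²/4π² = 3.986×10¹⁴ × (8.616×10⁴)² / 39.48 = 7.495×10²² m³.
a = 4.216×10⁷ m = 42163 km.
Altitude h = a − R = 42163 − 6371 = 35792 km.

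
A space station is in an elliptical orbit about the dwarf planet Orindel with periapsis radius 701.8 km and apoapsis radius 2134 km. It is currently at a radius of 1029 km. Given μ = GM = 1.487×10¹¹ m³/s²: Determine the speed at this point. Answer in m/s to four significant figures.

Semi-major axis a = (r_p + r_a)/2 = 1417.9 km = 1.418×10⁶ m.
Vis-viva: v² = μ(2/r − 1/a) = 1.487×10¹¹ × (1.944×10⁻⁶ − 7.053×10⁻⁷) = 1.841×10⁵ m²/s².
v = 429.1 m/s.

v ≈ 429.1 m/s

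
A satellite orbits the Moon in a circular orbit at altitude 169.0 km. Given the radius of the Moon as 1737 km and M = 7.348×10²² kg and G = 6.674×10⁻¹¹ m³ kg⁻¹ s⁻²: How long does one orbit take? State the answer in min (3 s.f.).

μ = GM = 6.674×10⁻¹¹ × 7.348×10²² = 4.904×10¹² m³/s².
r = 1737 + 169.0 = 1906.0 km = 1.9060×10⁶ m.
Kepler's third law: T = 2π√(r³/μ) = 2π√((1.906×10⁶)³ / 4.904×10¹²).
r³/μ = 1.412×10⁶ s², so T = 2π × 1.188×10³ = 7.466×10³ s.
Converting: 7.466×10³ s ÷ 60.00 = 124.4 min.

T ≈ 124 min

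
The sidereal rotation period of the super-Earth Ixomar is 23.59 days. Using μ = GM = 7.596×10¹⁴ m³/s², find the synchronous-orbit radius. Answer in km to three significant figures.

T = 23.59 days = 2.038×10⁶ s.
A synchronous orbit has period T, so by Kepler's third law a = (μT²/4π²)^(1/3).
μT²/4π² = 7.596×10¹⁴ × (2.038×10⁶)² / 39.48 = 7.993×10²⁵ m³.
a = 4.308×10⁸ m = 4.3076×10⁵ km.

r_sync ≈ 4.31×10⁵ km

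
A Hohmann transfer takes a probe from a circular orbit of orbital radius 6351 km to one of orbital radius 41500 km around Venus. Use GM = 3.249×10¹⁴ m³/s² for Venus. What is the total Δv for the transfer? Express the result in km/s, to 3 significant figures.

Δv_total ≈ 3.62 km/s

r₁ = 6351 km = 6.351×10⁶ m.
r₂ = 41500 km = 4.150×10⁷ m.
Transfer ellipse a_t = (r₁ + r₂)/2 = 2.393×10⁷ m.
At r₁: circular v_c1 = √(μ/r₁) = 7152 m/s; transfer-periapsis v_p = √[μ(2/r₁ − 1/a_t)] = 9420 m/s.
Δv₁ = v_p − v_c1 = 2267 m/s.
At r₂: circular v_c2 = √(μ/r₂) = 2798 m/s; transfer-apoapsis v_a = √[μ(2/r₂ − 1/a_t)] = 1442 m/s.
Δv₂ = v_c2 − v_a = 1356 m/s.
Total Δv = Δv₁ + Δv₂ = 3624 m/s = 3.624 km/s.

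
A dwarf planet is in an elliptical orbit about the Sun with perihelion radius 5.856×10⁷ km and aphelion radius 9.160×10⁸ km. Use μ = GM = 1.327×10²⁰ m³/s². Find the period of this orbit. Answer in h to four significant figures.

T ≈ 51540 h

Semi-major axis a = (r_p + r_a)/2 = (5.8560×10⁷ + 9.1600×10⁸)/2 = 4.8728×10⁸ km = 4.873×10¹¹ m.
By Kepler's third law T = 2π√(a³/μ) = 2π × 2.953×10⁷ = 1.855×10⁸ s.
= 51540 h.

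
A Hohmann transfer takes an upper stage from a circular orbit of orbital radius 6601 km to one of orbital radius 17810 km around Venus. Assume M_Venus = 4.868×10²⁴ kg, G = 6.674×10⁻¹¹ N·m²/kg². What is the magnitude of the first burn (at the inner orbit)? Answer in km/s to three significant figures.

μ = GM = 6.674×10⁻¹¹ × 4.868×10²⁴ = 3.249×10¹⁴ m³/s².
r₁ = 6601 km = 6.601×10⁶ m.
r₂ = 17810 km = 1.781×10⁷ m.
Transfer ellipse a_t = (r₁ + r₂)/2 = 1.221×10⁷ m.
At r₁: circular v_c1 = √(μ/r₁) = 7016 m/s; transfer-periapsis v_p = √[μ(2/r₁ − 1/a_t)] = 8475 m/s.
Δv₁ = v_p − v_c1 = 1459 m/s.
= 1.459 km/s.

Δv ≈ 1.46 km/s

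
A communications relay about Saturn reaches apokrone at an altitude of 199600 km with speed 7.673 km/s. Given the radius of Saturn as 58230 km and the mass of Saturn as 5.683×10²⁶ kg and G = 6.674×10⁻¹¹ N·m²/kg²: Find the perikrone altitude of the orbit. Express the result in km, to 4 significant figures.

perikrone altitude ≈ 6272 km

μ = GM = 6.674×10⁻¹¹ × 5.683×10²⁶ = 3.793×10¹⁶ m³/s².
r_a = 58230 + 199600 = 2.5783×10⁵ km = 2.578×10⁸ m.
Specific energy ε = v²/2 − μ/r = -1.177×10⁸ J/kg, so a = −μ/(2ε) = 1.612×10⁸ m.
The apsides satisfy r_p + r_a = 2a, so the perikrone radius is 2a − r_a = 6.450×10⁷ m = 64502 km.
Perikrone altitude = 64502 − 58230 = 6272.0 km.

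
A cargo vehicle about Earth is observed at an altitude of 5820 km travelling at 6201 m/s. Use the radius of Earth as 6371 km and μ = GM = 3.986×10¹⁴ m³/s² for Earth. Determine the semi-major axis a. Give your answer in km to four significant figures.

r = 6371 + 5820 = 12191 km = 1.219×10⁷ m.
Specific orbital energy ε = v²/2 − μ/r = (6201)²/2 − 3.986×10¹⁴/1.219×10⁷ = -1.347×10⁷ J/kg.
Since ε = −μ/(2a), a = −μ/(2ε) = 1.480×10⁷ m = 14796 km.

a ≈ 14800 km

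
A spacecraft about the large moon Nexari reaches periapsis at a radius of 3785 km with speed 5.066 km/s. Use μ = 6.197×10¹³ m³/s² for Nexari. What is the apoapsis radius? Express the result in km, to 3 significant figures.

apoapsis radius ≈ 13700 km

r_p = 3.785×10⁶ m.
Specific energy ε = v²/2 − μ/r = -3.540×10⁶ J/kg, so a = −μ/(2ε) = 8.752×10⁶ m.
The apsides satisfy r_p + r_a = 2a, so the apoapsis radius is 2a − r_p = 1.372×10⁷ m = 13719 km.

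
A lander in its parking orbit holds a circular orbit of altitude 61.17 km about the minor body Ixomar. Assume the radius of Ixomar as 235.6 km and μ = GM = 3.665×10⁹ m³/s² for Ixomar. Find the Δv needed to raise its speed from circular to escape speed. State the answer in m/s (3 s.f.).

Δv ≈ 46.0 m/s

r = 235.6 + 61.17 = 296.77 km = 2.9677×10⁵ m.
Circular speed v_c = √(μ/r) = 111.1 m/s.
Escape speed v_esc = √(2μ/r) = √2 × v_c = 157.2 m/s.
Δv = v_esc − v_c = 46.03 m/s.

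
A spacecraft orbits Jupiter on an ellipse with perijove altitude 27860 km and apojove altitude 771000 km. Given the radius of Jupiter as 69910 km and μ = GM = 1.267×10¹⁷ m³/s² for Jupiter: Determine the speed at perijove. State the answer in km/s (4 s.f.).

v ≈ 48.19 km/s

r_p = 69910 + 27860 = 97770 km = 9.7770×10⁷ m.
r_a = 69910 + 771000 = 840910 km = 8.4091×10⁸ m.
Semi-major axis a = (r_p + r_a)/2 = 4.6934×10⁵ km = 4.693×10⁸ m.
Vis-viva: v² = μ(2/r − 1/a) = 1.267×10¹⁷ × (2.046×10⁻⁸ − 2.131×10⁻⁹) = 2.322×10⁹ m²/s².
v = 48190 m/s = 48.19 km/s.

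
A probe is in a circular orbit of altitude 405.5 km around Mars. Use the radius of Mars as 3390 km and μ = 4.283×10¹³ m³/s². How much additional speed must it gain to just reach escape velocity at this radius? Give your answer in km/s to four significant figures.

Δv ≈ 1.391 km/s

r = 3390 + 405.5 = 3795.5 km = 3.7955×10⁶ m.
Circular speed v_c = √(μ/r) = 3359 m/s.
Escape speed v_esc = √(2μ/r) = √2 × v_c = 4751 m/s.
Δv = v_esc − v_c = 1391 m/s = 1.391 km/s.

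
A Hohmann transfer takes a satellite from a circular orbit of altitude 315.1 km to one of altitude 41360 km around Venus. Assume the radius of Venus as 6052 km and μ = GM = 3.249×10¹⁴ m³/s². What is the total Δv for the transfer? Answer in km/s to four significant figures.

Δv_total ≈ 3.686 km/s

r₁ = 6052 + 315.1 = 6367.1 km = 6.3671×10⁶ m.
r₂ = 6052 + 41360 = 47412 km = 4.7412×10⁷ m.
Transfer ellipse a_t = (r₁ + r₂)/2 = 2.689×10⁷ m.
At r₁: circular v_c1 = √(μ/r₁) = 7143 m/s; transfer-periapsis v_p = √[μ(2/r₁ − 1/a_t)] = 9485 m/s.
Δv₁ = v_p − v_c1 = 2342 m/s.
At r₂: circular v_c2 = √(μ/r₂) = 2618 m/s; transfer-apoapsis v_a = √[μ(2/r₂ − 1/a_t)] = 1274 m/s.
Δv₂ = v_c2 − v_a = 1344 m/s.
Total Δv = Δv₁ + Δv₂ = 3686 m/s = 3.686 km/s.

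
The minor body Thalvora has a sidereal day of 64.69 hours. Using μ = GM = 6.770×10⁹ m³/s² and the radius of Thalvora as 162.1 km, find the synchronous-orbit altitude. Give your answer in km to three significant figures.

T = 64.69 hours = 2.329×10⁵ s.
A synchronous orbit has period T, so by Kepler's third law a = (μT²/4π²)^(1/3).
μT²/4π² = 6.770×10⁹ × (2.329×10⁵)² / 39.48 = 9.301×10¹⁸ m³.
a = 2.103×10⁶ m = 2103.0 km.
Altitude h = a − R = 2103.0 − 162.1 = 1940.9 km.

h_sync ≈ 1940 km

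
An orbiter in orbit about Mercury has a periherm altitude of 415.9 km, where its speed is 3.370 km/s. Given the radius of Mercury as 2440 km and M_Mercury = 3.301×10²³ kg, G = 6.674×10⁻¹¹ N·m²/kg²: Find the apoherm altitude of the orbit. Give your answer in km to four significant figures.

μ = GM = 6.674×10⁻¹¹ × 3.301×10²³ = 2.203×10¹³ m³/s².
r_p = 2440 + 415.9 = 2855.9 km = 2.856×10⁶ m.
Specific energy ε = v²/2 − μ/r = -2.036×10⁶ J/kg, so a = −μ/(2ε) = 5.411×10⁶ m.
The apsides satisfy r_p + r_a = 2a, so the apoherm radius is 2a − r_p = 7.966×10⁶ m = 7966.3 km.
Apoherm altitude = 7966.3 − 2440 = 5526.3 km.

apoherm altitude ≈ 5526 km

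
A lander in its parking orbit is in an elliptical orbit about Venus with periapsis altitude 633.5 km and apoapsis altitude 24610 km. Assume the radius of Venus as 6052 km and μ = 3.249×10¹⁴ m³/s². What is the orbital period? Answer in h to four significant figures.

r_p = 6052 + 633.5 = 6685.5 km = 6.6855×10⁶ m.
r_a = 6052 + 24610 = 30662 km = 3.0662×10⁷ m.
Semi-major axis a = (r_p + r_a)/2 = (6685.5 + 30662)/2 = 18674 km = 1.867×10⁷ m.
By Kepler's third law T = 2π√(a³/μ) = 2π × 4.477×10³ = 2.813×10⁴ s.
= 7.814 h.

T ≈ 7.814 h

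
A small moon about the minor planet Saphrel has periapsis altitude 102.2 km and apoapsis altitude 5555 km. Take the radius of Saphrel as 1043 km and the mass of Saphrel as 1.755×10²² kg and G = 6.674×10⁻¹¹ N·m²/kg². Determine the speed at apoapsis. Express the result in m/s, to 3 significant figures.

v ≈ 229 m/s

μ = GM = 6.674×10⁻¹¹ × 1.755×10²² = 1.171×10¹² m³/s².
r_p = 1043 + 102.2 = 1145.2 km = 1.1452×10⁶ m.
r_a = 1043 + 5555 = 6598.0 km = 6.5980×10⁶ m.
Semi-major axis a = (r_p + r_a)/2 = 3871.6 km = 3.872×10⁶ m.
Vis-viva: v² = μ(2/r − 1/a) = 1.171×10¹² × (3.031×10⁻⁷ − 2.583×10⁻⁷) = 5.251×10⁴ m²/s².
v = 229.2 m/s.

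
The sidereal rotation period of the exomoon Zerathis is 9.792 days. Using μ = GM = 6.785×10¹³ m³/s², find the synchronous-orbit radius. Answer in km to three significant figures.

T = 9.792 days = 8.460×10⁵ s.
A synchronous orbit has period T, so by Kepler's third law a = (μT²/4π²)^(1/3).
μT²/4π² = 6.785×10¹³ × (8.460×10⁵)² / 39.48 = 1.230×10²⁴ m³.
a = 1.071×10⁸ m = 1.0715×10⁵ km.

r_sync ≈ 1.07×10⁵ km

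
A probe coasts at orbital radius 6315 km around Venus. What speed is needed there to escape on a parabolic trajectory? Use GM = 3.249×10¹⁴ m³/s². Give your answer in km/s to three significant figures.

r = 6315 km = 6.315×10⁶ m.
Escape speed v_esc = √(2μ/r) = √(2 × 3.249×10¹⁴ / 6.315×10⁶) = √(1.029×10⁸) = 10140 m/s.
= 10.14 km/s.

v_esc ≈ 10.1 km/s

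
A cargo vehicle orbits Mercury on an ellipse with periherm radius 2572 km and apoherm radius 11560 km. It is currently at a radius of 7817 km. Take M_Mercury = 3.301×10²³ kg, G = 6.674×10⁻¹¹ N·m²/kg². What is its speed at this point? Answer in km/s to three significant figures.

μ = GM = 6.674×10⁻¹¹ × 3.301×10²³ = 2.203×10¹³ m³/s².
Semi-major axis a = (r_p + r_a)/2 = 7066.0 km = 7.066×10⁶ m.
Vis-viva: v² = μ(2/r − 1/a) = 2.203×10¹³ × (2.559×10⁻⁷ − 1.415×10⁻⁷) = 2.519×10⁶ m²/s².
v = 1587 m/s = 1.587 km/s.

v ≈ 1.59 km/s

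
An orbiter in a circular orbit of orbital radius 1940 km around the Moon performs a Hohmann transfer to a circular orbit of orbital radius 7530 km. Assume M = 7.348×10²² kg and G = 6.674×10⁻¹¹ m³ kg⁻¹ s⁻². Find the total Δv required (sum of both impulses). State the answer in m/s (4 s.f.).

μ = GM = 6.674×10⁻¹¹ × 7.348×10²² = 4.904×10¹² m³/s².
r₁ = 1940 km = 1.940×10⁶ m.
r₂ = 7530 km = 7.530×10⁶ m.
Transfer ellipse a_t = (r₁ + r₂)/2 = 4.735×10⁶ m.
At r₁: circular v_c1 = √(μ/r₁) = 1590 m/s; transfer-perilune v_p = √[μ(2/r₁ − 1/a_t)] = 2005 m/s.
Δv₁ = v_p − v_c1 = 415.1 m/s.
At r₂: circular v_c2 = √(μ/r₂) = 807.0 m/s; transfer-apolune v_a = √[μ(2/r₂ − 1/a_t)] = 516.6 m/s.
Δv₂ = v_c2 − v_a = 290.5 m/s.
Total Δv = Δv₁ + Δv₂ = 705.5 m/s.

Δv_total ≈ 705.5 m/s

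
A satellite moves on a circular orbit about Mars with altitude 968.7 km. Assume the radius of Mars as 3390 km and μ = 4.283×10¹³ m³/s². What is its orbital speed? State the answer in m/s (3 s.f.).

r = 3390 + 968.7 = 4358.7 km = 4.3587×10⁶ m.
For a circular orbit v = √(μ/r) = √(4.283×10¹³ / 4.359×10⁶) = √(9.826×10⁶) = 3135 m/s.

v ≈ 3130 m/s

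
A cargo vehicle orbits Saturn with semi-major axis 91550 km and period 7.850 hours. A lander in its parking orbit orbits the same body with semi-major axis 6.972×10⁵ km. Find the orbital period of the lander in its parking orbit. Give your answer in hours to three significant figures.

T₂ ≈ 165 hours

Kepler's third law: T² ∝ a³, so T₂ = T₁ (a₂/a₁)^(3/2).
a₂/a₁ = 7.616, (a₂/a₁)^(3/2) = 21.02.
T₂ = 7.850 × 21.02 = 165.0 hours.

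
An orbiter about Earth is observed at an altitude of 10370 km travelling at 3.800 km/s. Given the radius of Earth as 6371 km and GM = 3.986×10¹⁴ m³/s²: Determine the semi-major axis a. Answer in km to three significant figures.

r = 6371 + 10370 = 16741 km = 1.674×10⁷ m.
Specific orbital energy ε = v²/2 − μ/r = (3800)²/2 − 3.986×10¹⁴/1.674×10⁷ = -1.659×10⁷ J/kg.
Since ε = −μ/(2a), a = −μ/(2ε) = 1.201×10⁷ m = 12013 km.

a ≈ 12000 km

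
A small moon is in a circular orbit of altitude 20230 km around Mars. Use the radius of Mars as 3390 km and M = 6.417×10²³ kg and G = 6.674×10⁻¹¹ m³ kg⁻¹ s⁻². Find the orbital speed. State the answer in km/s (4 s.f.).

μ = GM = 6.674×10⁻¹¹ × 6.417×10²³ = 4.283×10¹³ m³/s².
r = 3390 + 20230 = 23620 km = 2.3620×10⁷ m.
For a circular orbit v = √(μ/r) = √(4.283×10¹³ / 2.362×10⁷) = √(1.813×10⁶) = 1347 m/s.
That is 1.347 km/s.

v ≈ 1.347 km/s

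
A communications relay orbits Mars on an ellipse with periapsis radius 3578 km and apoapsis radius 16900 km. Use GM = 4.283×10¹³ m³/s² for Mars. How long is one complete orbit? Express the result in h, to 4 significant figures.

Semi-major axis a = (r_p + r_a)/2 = (3578.0 + 16900)/2 = 10239 km = 1.024×10⁷ m.
By Kepler's third law T = 2π√(a³/μ) = 2π × 5.006×10³ = 3.146×10⁴ s.
= 8.738 h.

T ≈ 8.738 h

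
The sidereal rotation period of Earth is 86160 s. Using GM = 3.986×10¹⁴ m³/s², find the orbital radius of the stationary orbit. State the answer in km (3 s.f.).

A synchronous orbit has period T, so by Kepler's third law a = (μT²/4π²)^(1/3).
μT²/4π² = 3.986×10¹⁴ × (8.616×10⁴)² / 39.48 = 7.495×10²² m³.
a = 4.216×10⁷ m = 42163 km.

r_sync ≈ 42200 km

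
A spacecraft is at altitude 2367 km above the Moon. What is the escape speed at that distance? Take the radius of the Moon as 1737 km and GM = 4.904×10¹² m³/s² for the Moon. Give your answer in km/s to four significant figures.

r = 1737 + 2367 = 4104.0 km = 4.1040×10⁶ m.
Escape speed v_esc = √(2μ/r) = √(2 × 4.904×10¹² / 4.104×10⁶) = √(2.390×10⁶) = 1546 m/s.
= 1.546 km/s.

v_esc ≈ 1.546 km/s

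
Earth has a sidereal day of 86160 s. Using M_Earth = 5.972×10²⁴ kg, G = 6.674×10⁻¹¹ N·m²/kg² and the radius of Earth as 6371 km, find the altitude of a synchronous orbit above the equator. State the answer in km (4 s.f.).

h_sync ≈ 35790 km

μ = GM = 6.674×10⁻¹¹ × 5.972×10²⁴ = 3.986×10¹⁴ m³/s².
A synchronous orbit has period T, so by Kepler's third law a = (μT²/4π²)^(1/3).
μT²/4π² = 3.986×10¹⁴ × (8.616×10⁴)² / 39.48 = 7.495×10²² m³.
a = 4.216×10⁷ m = 42162 km.
Altitude h = a − R = 42162 − 6371 = 35791 km.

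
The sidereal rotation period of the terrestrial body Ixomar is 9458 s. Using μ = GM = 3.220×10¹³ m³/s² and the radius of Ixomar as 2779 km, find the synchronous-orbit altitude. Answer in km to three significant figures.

h_sync ≈ 1400 km

A synchronous orbit has period T, so by Kepler's third law a = (μT²/4π²)^(1/3).
μT²/4π² = 3.220×10¹³ × (9.458×10³)² / 39.48 = 7.296×10¹⁹ m³.
a = 4.179×10⁶ m = 4178.6 km.
Altitude h = a − R = 4178.6 − 2779 = 1399.6 km.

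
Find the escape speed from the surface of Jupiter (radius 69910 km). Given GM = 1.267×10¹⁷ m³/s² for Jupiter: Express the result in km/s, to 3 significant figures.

r = R = 6.991×10⁷ m.
Escape speed v_esc = √(2μ/r) = √(2 × 1.267×10¹⁷ / 6.991×10⁷) = √(3.625×10⁹) = 60210 m/s.
= 60.21 km/s.

v_esc ≈ 60.2 km/s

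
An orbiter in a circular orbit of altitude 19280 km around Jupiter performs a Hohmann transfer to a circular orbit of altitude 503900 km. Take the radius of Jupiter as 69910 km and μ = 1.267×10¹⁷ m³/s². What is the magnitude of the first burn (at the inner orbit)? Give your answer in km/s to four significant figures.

Δv ≈ 11.90 km/s

r₁ = 69910 + 19280 = 89190 km = 8.9190×10⁷ m.
r₂ = 69910 + 503900 = 573810 km = 5.7381×10⁸ m.
Transfer ellipse a_t = (r₁ + r₂)/2 = 3.315×10⁸ m.
At r₁: circular v_c1 = √(μ/r₁) = 37690 m/s; transfer-perijove v_p = √[μ(2/r₁ − 1/a_t)] = 49590 m/s.
Δv₁ = v_p − v_c1 = 11900 m/s.
= 11.90 km/s.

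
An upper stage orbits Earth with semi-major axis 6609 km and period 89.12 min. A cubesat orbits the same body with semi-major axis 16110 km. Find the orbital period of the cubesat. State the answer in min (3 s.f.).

Kepler's third law: T² ∝ a³, so T₂ = T₁ (a₂/a₁)^(3/2).
a₂/a₁ = 2.438, (a₂/a₁)^(3/2) = 3.806.
T₂ = 89.12 × 3.806 = 339.2 min.

T₂ ≈ 339 min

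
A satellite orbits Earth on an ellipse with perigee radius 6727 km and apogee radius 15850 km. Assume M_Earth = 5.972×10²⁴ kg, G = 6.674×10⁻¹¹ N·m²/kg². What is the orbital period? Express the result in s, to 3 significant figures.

T ≈ 11900 s

μ = GM = 6.674×10⁻¹¹ × 5.972×10²⁴ = 3.986×10¹⁴ m³/s².
Semi-major axis a = (r_p + r_a)/2 = (6727.0 + 15850)/2 = 11288 km = 1.129×10⁷ m.
By Kepler's third law T = 2π√(a³/μ) = 2π × 1.900×10³ = 1.194×10⁴ s.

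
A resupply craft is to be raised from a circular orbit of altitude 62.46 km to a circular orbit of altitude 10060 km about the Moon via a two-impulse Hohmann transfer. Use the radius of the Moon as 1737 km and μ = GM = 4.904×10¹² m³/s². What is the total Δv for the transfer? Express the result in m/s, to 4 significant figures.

r₁ = 1737 + 62.46 = 1799.5 km = 1.7995×10⁶ m.
r₂ = 1737 + 10060 = 11797 km = 1.1797×10⁷ m.
Transfer ellipse a_t = (r₁ + r₂)/2 = 6.798×10⁶ m.
At r₁: circular v_c1 = √(μ/r₁) = 1651 m/s; transfer-perilune v_p = √[μ(2/r₁ − 1/a_t)] = 2175 m/s.
Δv₁ = v_p − v_c1 = 523.8 m/s.
At r₂: circular v_c2 = √(μ/r₂) = 644.7 m/s; transfer-apolune v_a = √[μ(2/r₂ − 1/a_t)] = 331.7 m/s.
Δv₂ = v_c2 − v_a = 313.0 m/s.
Total Δv = Δv₁ + Δv₂ = 836.9 m/s.

Δv_total ≈ 836.9 m/s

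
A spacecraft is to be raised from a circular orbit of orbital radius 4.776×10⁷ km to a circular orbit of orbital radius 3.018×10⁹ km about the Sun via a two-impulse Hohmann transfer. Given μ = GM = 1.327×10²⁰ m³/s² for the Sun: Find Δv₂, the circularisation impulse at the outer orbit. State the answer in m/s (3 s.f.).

r₁ = 4.776×10⁷ km = 4.776×10¹⁰ m.
r₂ = 3.018×10⁹ km = 3.018×10¹² m.
Transfer ellipse a_t = (r₁ + r₂)/2 = 1.533×10¹² m.
At r₁: circular v_c1 = √(μ/r₁) = 52710 m/s; transfer-perihelion v_p = √[μ(2/r₁ − 1/a_t)] = 73960 m/s.
At r₂: circular v_c2 = √(μ/r₂) = 6631 m/s; transfer-aphelion v_a = √[μ(2/r₂ − 1/a_t)] = 1170 m/s.
Δv₂ = v_c2 − v_a = 5460 m/s.

Δv ≈ 5460 m/s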